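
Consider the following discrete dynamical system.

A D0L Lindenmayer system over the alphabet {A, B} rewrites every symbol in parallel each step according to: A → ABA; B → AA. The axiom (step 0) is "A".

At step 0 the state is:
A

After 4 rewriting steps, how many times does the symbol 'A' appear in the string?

44

t=0: A
t=1: ABA
t=2: ABAAAABA
t=3: ABAAAABAABAABAABAAAABA
t=4: ABAAAABAABAABAABAAAABAABAAAABAABAAAABAABAAAABAABAABAABAAAABA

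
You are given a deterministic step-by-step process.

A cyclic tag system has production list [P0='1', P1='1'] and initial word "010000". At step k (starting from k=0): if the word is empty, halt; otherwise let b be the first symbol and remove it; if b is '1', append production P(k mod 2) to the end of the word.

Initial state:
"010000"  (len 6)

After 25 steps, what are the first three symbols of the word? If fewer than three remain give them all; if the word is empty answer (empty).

1

t=0: "010000"  (len 6)
t=1: "10000"  (len 5)
t=2: "00001"  (len 5)
t=3: "0001"  (len 4)
t=4: "001"  (len 3)
t=5: "01"  (len 2)
t=6: "1"  (len 1)
t=7: "1"  (len 1)
t=8: "1"  (len 1)
t=9: "1"  (len 1)
t=10: "1"  (len 1)
t=11: "1"  (len 1)
t=12: "1"  (len 1)
t=13: "1"  (len 1)
t=14: "1"  (len 1)
t=15: "1"  (len 1)
t=16: "1"  (len 1)
t=17: "1"  (len 1)
t=18: "1"  (len 1)
t=19: "1"  (len 1)
t=20: "1"  (len 1)
t=21: "1"  (len 1)
t=22: "1"  (len 1)
t=23: "1"  (len 1)
t=24: "1"  (len 1)
t=25: "1"  (len 1)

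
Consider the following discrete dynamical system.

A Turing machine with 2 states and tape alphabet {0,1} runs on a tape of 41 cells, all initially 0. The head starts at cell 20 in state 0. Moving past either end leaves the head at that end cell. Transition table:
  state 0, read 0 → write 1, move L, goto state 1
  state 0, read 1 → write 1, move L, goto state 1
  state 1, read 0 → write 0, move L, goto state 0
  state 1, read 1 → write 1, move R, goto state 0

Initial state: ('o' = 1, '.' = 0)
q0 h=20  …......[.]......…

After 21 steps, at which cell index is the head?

0) q0 h=20  …......[.]......…
1) q1 h=19  …......[.]o.....…
2) q0 h=18  …......[.].o....…
3) q1 h=17  …......[.]o.o...…
4) q0 h=16  …......[.].o.o..…
5) q1 h=15  …......[.]o.o.o.…
6) q0 h=14  …......[.].o.o.o…
7) q1 h=13  …......[.]o.o.o.…
8) q0 h=12  …......[.].o.o.o…
9) q1 h=11  …......[.]o.o.o.…
10) q0 h=10  …......[.].o.o.o…
11) q1 h= 9  …......[.]o.o.o.…
12) q0 h= 8  …......[.].o.o.o…
13) q1 h= 7  …......[.]o.o.o.…
14) q0 h= 6  |......[.].o.o.o…
15) q1 h= 5  |.....[.]o.o.o.…
16) q0 h= 4  |....[.].o.o.o…
17) q1 h= 3  |...[.]o.o.o.…
18) q0 h= 2  |..[.].o.o.o…
19) q1 h= 1  |.[.]o.o.o.…
20) q0 h= 0  |[.].o.o.o…
21) q1 h= 0  |[o].o.o.o…

0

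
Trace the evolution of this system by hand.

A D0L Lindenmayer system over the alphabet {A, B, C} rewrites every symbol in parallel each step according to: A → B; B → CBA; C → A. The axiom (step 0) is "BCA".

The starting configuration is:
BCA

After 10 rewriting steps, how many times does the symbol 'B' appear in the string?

504

gen 0: BCA
gen 1: CBAAB
gen 2: ACBABBCBA
gen 3: BACBABCBACBAACBAB
gen 4: CBABACBABCBAACBABACBABBACBABCBA
gen 5: ACBABCBABACBABCBAACBABBACBABCBABACBABCBACBABACBABCBAACBAB
gen 6: BACBABCBAACBABCBABACBABCBAACBABBACBABCBACBABACBABCBAACBABCBABACBABCBAACBABACBABCBABACBABCBAACBABBACBABCBA
gen 7: CBABACBABCBAACBABBACBABCBAACBABCBABACBABCBAACBABBACBABCBAC…ABACBABCBAACBABCBABACBABCBAACBABBACBABCBACBABACBABCBAACBAB  (len 193)
gen 8: ACBABCBABACBABCBAACBABBACBABCBACBABACBABCBAACBABBACBABCBAA…BBACBABCBACBABACBABCBAACBABACBABCBABACBABCBAACBABBACBABCBA  (len 355)
gen 9: BACBABCBAACBABCBABACBABCBAACBABBACBABCBACBABACBABCBAACBABA…ABACBABCBAACBABCBABACBABCBAACBABBACBABCBACBABACBABCBAACBAB  (len 653)
gen 10: CBABACBABCBAACBABBACBABCBAACBABCBABACBABCBAACBABBACBABCBAC…BBACBABCBACBABACBABCBAACBABACBABCBABACBABCBAACBABBACBABCBA  (len 1201)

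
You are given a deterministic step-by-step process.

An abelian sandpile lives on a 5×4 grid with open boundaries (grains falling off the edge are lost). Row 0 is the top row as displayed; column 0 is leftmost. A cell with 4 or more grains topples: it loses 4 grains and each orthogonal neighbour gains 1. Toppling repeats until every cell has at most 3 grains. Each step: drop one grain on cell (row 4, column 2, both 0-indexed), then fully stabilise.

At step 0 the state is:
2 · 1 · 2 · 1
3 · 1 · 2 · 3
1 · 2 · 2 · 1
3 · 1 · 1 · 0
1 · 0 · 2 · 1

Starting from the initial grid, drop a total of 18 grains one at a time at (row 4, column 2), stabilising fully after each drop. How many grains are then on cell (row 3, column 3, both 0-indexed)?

2

gen 0: 2 · 1 · 2 · 1
3 · 1 · 2 · 3
1 · 2 · 2 · 1
3 · 1 · 1 · 0
1 · 0 · 2 · 1
gen 1: 2 · 1 · 2 · 1
3 · 1 · 2 · 3
1 · 2 · 2 · 1
3 · 1 · 1 · 0
1 · 0 · 3 · 1
gen 2: 2 · 1 · 2 · 1
3 · 1 · 2 · 3
1 · 2 · 2 · 1
3 · 1 · 2 · 0
1 · 1 · 0 · 2
gen 3: 2 · 1 · 2 · 1
3 · 1 · 2 · 3
1 · 2 · 2 · 1
3 · 1 · 2 · 0
1 · 1 · 1 · 2
gen 4: 2 · 1 · 2 · 1
3 · 1 · 2 · 3
1 · 2 · 2 · 1
3 · 1 · 2 · 0
1 · 1 · 2 · 2
gen 5: 2 · 1 · 2 · 1
3 · 1 · 2 · 3
1 · 2 · 2 · 1
3 · 1 · 2 · 0
1 · 1 · 3 · 2
gen 6: 2 · 1 · 2 · 1
3 · 1 · 2 · 3
1 · 2 · 2 · 1
3 · 1 · 3 · 0
1 · 2 · 0 · 3
gen 7: 2 · 1 · 2 · 1
3 · 1 · 2 · 3
1 · 2 · 2 · 1
3 · 1 · 3 · 0
1 · 2 · 1 · 3
gen 8: 2 · 1 · 2 · 1
3 · 1 · 2 · 3
1 · 2 · 2 · 1
3 · 1 · 3 · 0
1 · 2 · 2 · 3
gen 9: 2 · 1 · 2 · 1
3 · 1 · 2 · 3
1 · 2 · 2 · 1
3 · 1 · 3 · 0
1 · 2 · 3 · 3
gen 10: 2 · 1 · 2 · 1
3 · 1 · 2 · 3
1 · 2 · 3 · 1
3 · 2 · 0 · 2
1 · 3 · 2 · 0
gen 11: 2 · 1 · 2 · 1
3 · 1 · 2 · 3
1 · 2 · 3 · 1
3 · 2 · 0 · 2
1 · 3 · 3 · 0
gen 12: 2 · 1 · 2 · 1
3 · 1 · 2 · 3
1 · 2 · 3 · 1
3 · 3 · 1 · 2
2 · 0 · 1 · 1
gen 13: 2 · 1 · 2 · 1
3 · 1 · 2 · 3
1 · 2 · 3 · 1
3 · 3 · 1 · 2
2 · 0 · 2 · 1
gen 14: 2 · 1 · 2 · 1
3 · 1 · 2 · 3
1 · 2 · 3 · 1
3 · 3 · 1 · 2
2 · 0 · 3 · 1
gen 15: 2 · 1 · 2 · 1
3 · 1 · 2 · 3
1 · 2 · 3 · 1
3 · 3 · 2 · 2
2 · 1 · 0 · 2
gen 16: 2 · 1 · 2 · 1
3 · 1 · 2 · 3
1 · 2 · 3 · 1
3 · 3 · 2 · 2
2 · 1 · 1 · 2
gen 17: 2 · 1 · 2 · 1
3 · 1 · 2 · 3
1 · 2 · 3 · 1
3 · 3 · 2 · 2
2 · 1 · 2 · 2
gen 18: 2 · 1 · 2 · 1
3 · 1 · 2 · 3
1 · 2 · 3 · 1
3 · 3 · 2 · 2
2 · 1 · 3 · 2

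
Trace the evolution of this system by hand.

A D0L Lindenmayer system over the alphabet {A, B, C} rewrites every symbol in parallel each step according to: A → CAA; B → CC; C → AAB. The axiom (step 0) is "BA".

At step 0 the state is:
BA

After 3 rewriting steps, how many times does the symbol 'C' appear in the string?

16

gen 0: BA
gen 1: CCCAA
gen 2: AABAABAABCAACAA
gen 3: CAACAACCCAACAACCCAACAACCAABCAACAAAABCAACAA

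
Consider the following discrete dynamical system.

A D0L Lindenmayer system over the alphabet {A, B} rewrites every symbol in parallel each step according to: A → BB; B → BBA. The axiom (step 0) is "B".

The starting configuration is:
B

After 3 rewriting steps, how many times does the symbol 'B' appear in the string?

0) B
1) BBA
2) BBABBABB
3) BBABBABBBBABBABBBBABBA

16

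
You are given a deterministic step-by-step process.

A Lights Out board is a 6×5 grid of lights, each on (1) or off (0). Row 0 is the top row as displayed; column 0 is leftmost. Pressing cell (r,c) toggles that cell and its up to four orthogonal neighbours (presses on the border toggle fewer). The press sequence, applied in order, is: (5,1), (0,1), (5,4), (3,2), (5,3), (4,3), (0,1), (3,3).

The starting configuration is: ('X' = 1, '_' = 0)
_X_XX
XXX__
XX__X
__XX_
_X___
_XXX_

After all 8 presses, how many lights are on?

step 0: _X_XX
XXX__
XX__X
__XX_
_X___
_XXX_
step 1: _X_XX
XXX__
XX__X
__XX_
_____
X__X_
step 2: X_XXX
X_X__
XX__X
__XX_
_____
X__X_
step 3: X_XXX
X_X__
XX__X
__XX_
____X
X___X
step 4: X_XXX
X_X__
XXX_X
_X___
__X_X
X___X
step 5: X_XXX
X_X__
XXX_X
_X___
__XXX
X_XX_
step 6: X_XXX
X_X__
XXX_X
_X_X_
_____
X_X__
step 7: _X_XX
XXX__
XXX_X
_X_X_
_____
X_X__
step 8: _X_XX
XXX__
XXXXX
_XX_X
___X_
X_X__

17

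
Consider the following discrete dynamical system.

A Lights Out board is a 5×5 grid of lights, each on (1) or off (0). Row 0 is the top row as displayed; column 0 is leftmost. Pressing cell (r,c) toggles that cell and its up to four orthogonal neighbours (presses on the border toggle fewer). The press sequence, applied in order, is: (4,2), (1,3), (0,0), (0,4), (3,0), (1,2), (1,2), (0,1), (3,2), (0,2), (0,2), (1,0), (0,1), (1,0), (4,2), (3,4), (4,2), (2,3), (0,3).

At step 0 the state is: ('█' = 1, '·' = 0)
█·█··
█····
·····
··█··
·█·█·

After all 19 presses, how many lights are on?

11

t=0: █·█··
█····
·····
··█··
·█·█·
t=1: █·█··
█····
·····
·····
··█··
t=2: █·██·
█·███
···█·
·····
··█··
t=3: ·███·
··███
···█·
·····
··█··
t=4: ·██·█
··██·
···█·
·····
··█··
t=5: ·██·█
··██·
█··█·
██···
█·█··
t=6: ·█··█
·█···
█·██·
██···
█·█··
t=7: ·██·█
··██·
█··█·
██···
█·█··
t=8: █···█
·███·
█··█·
██···
█·█··
t=9: █···█
·███·
█·██·
█·██·
█····
t=10: █████
·█·█·
█·██·
█·██·
█····
t=11: █···█
·███·
█·██·
█·██·
█····
t=12: ····█
█·██·
··██·
█·██·
█····
t=13: ███·█
████·
··██·
█·██·
█····
t=14: ·██·█
··██·
█·██·
█·██·
█····
t=15: ·██·█
··██·
█·██·
█··█·
████·
t=16: ·██·█
··██·
█·███
█···█
█████
t=17: ·██·█
··██·
█·███
█·█·█
█···█
t=18: ·██·█
··█··
█····
█·███
█···█
t=19: ·█·█·
··██·
█····
█·███
█···█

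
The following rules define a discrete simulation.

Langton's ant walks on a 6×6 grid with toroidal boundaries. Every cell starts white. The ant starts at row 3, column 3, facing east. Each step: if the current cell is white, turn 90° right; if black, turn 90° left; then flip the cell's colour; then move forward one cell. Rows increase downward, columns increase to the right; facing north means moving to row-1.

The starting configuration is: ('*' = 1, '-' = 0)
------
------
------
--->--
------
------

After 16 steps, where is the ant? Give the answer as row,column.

k=0  ------
------
------
--->--
------
------
k=1  ------
------
------
---*--
---v--
------
k=2  ------
------
------
---*--
--<*--
------
k=3  ------
------
------
--^*--
--**--
------
k=4  ------
------
------
--*>--
--**--
------
k=5  ------
------
---^--
--*---
--**--
------
k=6  ------
------
---*>-
--*---
--**--
------
k=7  ------
------
---**-
--*-v-
--**--
------
k=8  ------
------
---**-
--*<*-
--**--
------
k=9  ------
------
---^*-
--***-
--**--
------
k=10  ------
------
--<-*-
--***-
--**--
------
k=11  ------
--^---
--*-*-
--***-
--**--
------
k=12  ------
--*>--
--*-*-
--***-
--**--
------
k=13  ------
--**--
--*v*-
--***-
--**--
------
k=14  ------
--**--
--<**-
--***-
--**--
------
k=15  ------
--**--
---**-
--v**-
--**--
------
k=16  ------
--**--
---**-
--->*-
--**--
------

3,3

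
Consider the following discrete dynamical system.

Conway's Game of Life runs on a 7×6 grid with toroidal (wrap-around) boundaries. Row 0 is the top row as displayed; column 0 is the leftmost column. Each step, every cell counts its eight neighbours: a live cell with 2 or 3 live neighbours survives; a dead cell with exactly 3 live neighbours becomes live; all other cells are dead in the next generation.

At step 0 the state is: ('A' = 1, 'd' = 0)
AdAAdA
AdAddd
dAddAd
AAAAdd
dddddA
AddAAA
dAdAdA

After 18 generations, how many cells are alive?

0) AdAAdA
AdAddd
dAddAd
AAAAdd
dddddA
AddAAA
dAdAdA
1) dddAdA
AdAdAd
dddddA
AAAAAA
dddddd
ddAAdd
dAdddd
2) AAAAAA
AddAAd
dddddd
AAAAAA
AddddA
ddAddd
dddAAd
3) AAdddd
Addddd
dddddd
dAAAAd
dddddd
dddAAA
Addddd
4) AAdddA
AAdddd
dAAAdd
ddAAdd
dddddA
ddddAA
AAddAd
5) ddAddd
dddddA
AddAdd
dAdAAd
dddAdA
ddddAd
dAddAd
6) dddddd
dddddd
AdAAdA
AddAdA
ddAAdA
dddAAA
dddAdd
7) dddddd
dddddd
AAAAdA
dddddd
ddAddd
dddddA
dddAdd
8) dddddd
AAAddd
AAAddd
AddAdd
dddddd
dddddd
dddddd
9) dAdddd
AdAddd
dddAdA
AdAddd
dddddd
dddddd
dddddd
10) dAdddd
AAAddd
AdAAdA
dddddd
dddddd
dddddd
dddddd
11) AAAddd
dddAdA
AdAAdA
dddddd
dddddd
dddddd
dddddd
12) AAAddd
dddAdA
AdAAdA
dddddd
dddddd
dddddd
dAdddd
13) AAAddd
dddAdA
AdAAdA
dddddd
dddddd
dddddd
AAAddd
14) dddAdA
dddAdA
AdAAdA
dddddd
dddddd
dAdddd
AdAddd
15) AdAAdA
dddAdA
AdAAdA
dddddd
dddddd
dAdddd
AAAddd
16) dddAdA
dddddd
AdAAdA
dddddd
dddddd
AAAddd
dddAdA
17) dddddd
AdAAdA
dddddd
dddddd
dAdddd
AAAddd
dAdAdA
18) dAdAdA
dddddd
dddddd
dddddd
AAAddd
dddddd
dAdddd

7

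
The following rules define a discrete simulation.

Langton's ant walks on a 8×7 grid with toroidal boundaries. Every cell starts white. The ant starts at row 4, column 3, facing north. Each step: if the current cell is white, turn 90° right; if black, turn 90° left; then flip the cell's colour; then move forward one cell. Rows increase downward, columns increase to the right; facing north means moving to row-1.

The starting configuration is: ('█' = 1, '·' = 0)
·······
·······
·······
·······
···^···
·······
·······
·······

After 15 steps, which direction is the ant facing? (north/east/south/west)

east

k=0  ·······
·······
·······
·······
···^···
·······
·······
·······
k=1  ·······
·······
·······
·······
···█>··
·······
·······
·······
k=2  ·······
·······
·······
·······
···██··
····v··
·······
·······
k=3  ·······
·······
·······
·······
···██··
···<█··
·······
·······
k=4  ·······
·······
·······
·······
···^█··
···██··
·······
·······
k=5  ·······
·······
·······
·······
··<·█··
···██··
·······
·······
k=6  ·······
·······
·······
··^····
··█·█··
···██··
·······
·······
k=7  ·······
·······
·······
··█>···
··█·█··
···██··
·······
·······
k=8  ·······
·······
·······
··██···
··█v█··
···██··
·······
·······
k=9  ·······
·······
·······
··██···
··<██··
···██··
·······
·······
k=10  ·······
·······
·······
··██···
···██··
··v██··
·······
·······
k=11  ·······
·······
·······
··██···
···██··
·<███··
·······
·······
k=12  ·······
·······
·······
··██···
·^·██··
·████··
·······
·······
k=13  ·······
·······
·······
··██···
·█>██··
·████··
·······
·······
k=14  ·······
·······
·······
··██···
·████··
·█v██··
·······
·······
k=15  ·······
·······
·······
··██···
·████··
·█·>█··
·······
·······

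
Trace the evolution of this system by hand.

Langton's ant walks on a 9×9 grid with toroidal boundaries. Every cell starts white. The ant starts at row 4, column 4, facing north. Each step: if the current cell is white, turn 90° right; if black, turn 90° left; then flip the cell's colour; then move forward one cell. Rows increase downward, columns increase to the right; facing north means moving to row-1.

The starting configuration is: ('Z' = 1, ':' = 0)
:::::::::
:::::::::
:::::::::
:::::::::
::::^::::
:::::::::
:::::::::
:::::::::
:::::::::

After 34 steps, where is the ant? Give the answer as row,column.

7,3

[0] :::::::::
:::::::::
:::::::::
:::::::::
::::^::::
:::::::::
:::::::::
:::::::::
:::::::::
[1] :::::::::
:::::::::
:::::::::
:::::::::
::::Z>:::
:::::::::
:::::::::
:::::::::
:::::::::
[2] :::::::::
:::::::::
:::::::::
:::::::::
::::ZZ:::
:::::v:::
:::::::::
:::::::::
:::::::::
[3] :::::::::
:::::::::
:::::::::
:::::::::
::::ZZ:::
::::<Z:::
:::::::::
:::::::::
:::::::::
[4] :::::::::
:::::::::
:::::::::
:::::::::
::::^Z:::
::::ZZ:::
:::::::::
:::::::::
:::::::::
[5] :::::::::
:::::::::
:::::::::
:::::::::
:::<:Z:::
::::ZZ:::
:::::::::
:::::::::
:::::::::
[6] :::::::::
:::::::::
:::::::::
:::^:::::
:::Z:Z:::
::::ZZ:::
:::::::::
:::::::::
:::::::::
[7] :::::::::
:::::::::
:::::::::
:::Z>::::
:::Z:Z:::
::::ZZ:::
:::::::::
:::::::::
:::::::::
[8] :::::::::
:::::::::
:::::::::
:::ZZ::::
:::ZvZ:::
::::ZZ:::
:::::::::
:::::::::
:::::::::
[9] :::::::::
:::::::::
:::::::::
:::ZZ::::
:::<ZZ:::
::::ZZ:::
:::::::::
:::::::::
:::::::::
[10] :::::::::
:::::::::
:::::::::
:::ZZ::::
::::ZZ:::
:::vZZ:::
:::::::::
:::::::::
:::::::::
[11] :::::::::
:::::::::
:::::::::
:::ZZ::::
::::ZZ:::
::<ZZZ:::
:::::::::
:::::::::
:::::::::
[12] :::::::::
:::::::::
:::::::::
:::ZZ::::
::^:ZZ:::
::ZZZZ:::
:::::::::
:::::::::
:::::::::
[13] :::::::::
:::::::::
:::::::::
:::ZZ::::
::Z>ZZ:::
::ZZZZ:::
:::::::::
:::::::::
:::::::::
[14] :::::::::
:::::::::
:::::::::
:::ZZ::::
::ZZZZ:::
::ZvZZ:::
:::::::::
:::::::::
:::::::::
[15] :::::::::
:::::::::
:::::::::
:::ZZ::::
::ZZZZ:::
::Z:>Z:::
:::::::::
:::::::::
:::::::::
[16] :::::::::
:::::::::
:::::::::
:::ZZ::::
::ZZ^Z:::
::Z::Z:::
:::::::::
:::::::::
:::::::::
[17] :::::::::
:::::::::
:::::::::
:::ZZ::::
::Z<:Z:::
::Z::Z:::
:::::::::
:::::::::
:::::::::
[18] :::::::::
:::::::::
:::::::::
:::ZZ::::
::Z::Z:::
::Zv:Z:::
:::::::::
:::::::::
:::::::::
[19] :::::::::
:::::::::
:::::::::
:::ZZ::::
::Z::Z:::
::<Z:Z:::
:::::::::
:::::::::
:::::::::
[20] :::::::::
:::::::::
:::::::::
:::ZZ::::
::Z::Z:::
:::Z:Z:::
::v::::::
:::::::::
:::::::::
[21] :::::::::
:::::::::
:::::::::
:::ZZ::::
::Z::Z:::
:::Z:Z:::
:<Z::::::
:::::::::
:::::::::
[22] :::::::::
:::::::::
:::::::::
:::ZZ::::
::Z::Z:::
:^:Z:Z:::
:ZZ::::::
:::::::::
:::::::::
[23] :::::::::
:::::::::
:::::::::
:::ZZ::::
::Z::Z:::
:Z>Z:Z:::
:ZZ::::::
:::::::::
:::::::::
[24] :::::::::
:::::::::
:::::::::
:::ZZ::::
::Z::Z:::
:ZZZ:Z:::
:Zv::::::
:::::::::
:::::::::
[25] :::::::::
:::::::::
:::::::::
:::ZZ::::
::Z::Z:::
:ZZZ:Z:::
:Z:>:::::
:::::::::
:::::::::
[26] :::::::::
:::::::::
:::::::::
:::ZZ::::
::Z::Z:::
:ZZZ:Z:::
:Z:Z:::::
:::v:::::
:::::::::
[27] :::::::::
:::::::::
:::::::::
:::ZZ::::
::Z::Z:::
:ZZZ:Z:::
:Z:Z:::::
::<Z:::::
:::::::::
[28] :::::::::
:::::::::
:::::::::
:::ZZ::::
::Z::Z:::
:ZZZ:Z:::
:Z^Z:::::
::ZZ:::::
:::::::::
[29] :::::::::
:::::::::
:::::::::
:::ZZ::::
::Z::Z:::
:ZZZ:Z:::
:ZZ>:::::
::ZZ:::::
:::::::::
[30] :::::::::
:::::::::
:::::::::
:::ZZ::::
::Z::Z:::
:ZZ^:Z:::
:ZZ::::::
::ZZ:::::
:::::::::
[31] :::::::::
:::::::::
:::::::::
:::ZZ::::
::Z::Z:::
:Z<::Z:::
:ZZ::::::
::ZZ:::::
:::::::::
[32] :::::::::
:::::::::
:::::::::
:::ZZ::::
::Z::Z:::
:Z:::Z:::
:Zv::::::
::ZZ:::::
:::::::::
[33] :::::::::
:::::::::
:::::::::
:::ZZ::::
::Z::Z:::
:Z:::Z:::
:Z:>:::::
::ZZ:::::
:::::::::
[34] :::::::::
:::::::::
:::::::::
:::ZZ::::
::Z::Z:::
:Z:::Z:::
:Z:Z:::::
::Zv:::::
:::::::::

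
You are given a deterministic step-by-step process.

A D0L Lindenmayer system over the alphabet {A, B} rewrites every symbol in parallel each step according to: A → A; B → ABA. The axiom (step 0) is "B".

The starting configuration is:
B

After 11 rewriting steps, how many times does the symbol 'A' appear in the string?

22

k=0  B
k=1  ABA
k=2  AABAA
k=3  AAABAAA
k=4  AAAABAAAA
k=5  AAAAABAAAAA
k=6  AAAAAABAAAAAA
k=7  AAAAAAABAAAAAAA
k=8  AAAAAAAABAAAAAAAA
k=9  AAAAAAAAABAAAAAAAAA
k=10  AAAAAAAAAABAAAAAAAAAA
k=11  AAAAAAAAAAABAAAAAAAAAAA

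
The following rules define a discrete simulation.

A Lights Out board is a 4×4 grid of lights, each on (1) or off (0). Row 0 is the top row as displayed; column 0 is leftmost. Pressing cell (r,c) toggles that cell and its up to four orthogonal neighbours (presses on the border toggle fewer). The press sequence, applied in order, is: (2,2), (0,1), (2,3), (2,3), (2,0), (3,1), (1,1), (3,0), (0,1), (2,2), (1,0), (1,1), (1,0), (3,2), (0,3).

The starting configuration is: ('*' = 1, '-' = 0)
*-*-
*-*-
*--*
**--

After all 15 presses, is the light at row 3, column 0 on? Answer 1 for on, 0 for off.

0

t=0: *-*-
*-*-
*--*
**--
t=1: *-*-
*---
***-
***-
t=2: -*--
**--
***-
***-
t=3: -*--
**-*
**-*
****
t=4: -*--
**--
***-
***-
t=5: -*--
-*--
--*-
-**-
t=6: -*--
-*--
-**-
*---
t=7: ----
*-*-
--*-
*---
t=8: ----
*-*-
*-*-
-*--
t=9: ***-
***-
*-*-
-*--
t=10: ***-
**--
**-*
-**-
t=11: -**-
----
-*-*
-**-
t=12: --*-
***-
---*
-**-
t=13: *-*-
--*-
*--*
-**-
t=14: *-*-
--*-
*-**
---*
t=15: *--*
--**
*-**
---*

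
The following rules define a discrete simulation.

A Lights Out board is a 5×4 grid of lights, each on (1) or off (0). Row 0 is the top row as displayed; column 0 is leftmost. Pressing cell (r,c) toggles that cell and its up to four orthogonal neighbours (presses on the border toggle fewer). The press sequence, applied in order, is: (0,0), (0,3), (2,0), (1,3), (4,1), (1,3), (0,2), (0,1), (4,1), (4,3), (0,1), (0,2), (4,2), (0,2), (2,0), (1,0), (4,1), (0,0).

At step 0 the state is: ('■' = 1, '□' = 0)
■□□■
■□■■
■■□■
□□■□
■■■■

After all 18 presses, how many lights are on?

9

step 0: ■□□■
■□■■
■■□■
□□■□
■■■■
step 1: □■□■
□□■■
■■□■
□□■□
■■■■
step 2: □■■□
□□■□
■■□■
□□■□
■■■■
step 3: □■■□
■□■□
□□□■
■□■□
■■■■
step 4: □■■■
■□□■
□□□□
■□■□
■■■■
step 5: □■■■
■□□■
□□□□
■■■□
□□□■
step 6: □■■□
■□■□
□□□■
■■■□
□□□■
step 7: □□□■
■□□□
□□□■
■■■□
□□□■
step 8: ■■■■
■■□□
□□□■
■■■□
□□□■
step 9: ■■■■
■■□□
□□□■
■□■□
■■■■
step 10: ■■■■
■■□□
□□□■
■□■■
■■□□
step 11: □□□■
■□□□
□□□■
■□■■
■■□□
step 12: □■■□
■□■□
□□□■
■□■■
■■□□
step 13: □■■□
■□■□
□□□■
■□□■
■□■■
step 14: □□□■
■□□□
□□□■
■□□■
■□■■
step 15: □□□■
□□□□
■■□■
□□□■
■□■■
step 16: ■□□■
■■□□
□■□■
□□□■
■□■■
step 17: ■□□■
■■□□
□■□■
□■□■
□■□■
step 18: □■□■
□■□□
□■□■
□■□■
□■□■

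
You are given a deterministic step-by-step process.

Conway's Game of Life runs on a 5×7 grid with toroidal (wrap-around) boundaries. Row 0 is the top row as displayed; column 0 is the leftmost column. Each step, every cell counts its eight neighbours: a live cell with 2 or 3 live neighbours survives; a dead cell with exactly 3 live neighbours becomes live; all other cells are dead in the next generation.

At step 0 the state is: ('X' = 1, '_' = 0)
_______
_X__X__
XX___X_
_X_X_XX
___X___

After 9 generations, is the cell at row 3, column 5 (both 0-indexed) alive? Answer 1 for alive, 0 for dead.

k=0  _______
_X__X__
XX___X_
_X_X_XX
___X___
k=1  _______
XX_____
_X___X_
_X___XX
__X_X__
k=2  _X_____
XX_____
_XX__X_
XXX_XXX
_____X_
k=3  XX_____
X______
___XXX_
X_XXX__
__X_XX_
k=4  XX____X
XX__X_X
_XX__XX
_XX___X
X_X_XXX
k=5  __XXX__
_______
___X___
____X__
__XX___
k=6  __X_X__
__X_X__
_______
__X_X__
__X____
k=7  _XX____
_______
_______
___X___
_XX____
k=8  _XX____
_______
_______
__X____
_X_X___
k=9  _XX____
_______
_______
__X____
_X_X___

0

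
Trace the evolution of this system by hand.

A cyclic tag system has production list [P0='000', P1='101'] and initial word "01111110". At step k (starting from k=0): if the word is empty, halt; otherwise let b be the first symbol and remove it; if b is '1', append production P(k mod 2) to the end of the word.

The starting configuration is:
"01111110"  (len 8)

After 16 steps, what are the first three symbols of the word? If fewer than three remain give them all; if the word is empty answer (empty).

100

t=0: "01111110"  (len 8)
t=1: "1111110"  (len 7)
t=2: "111110101"  (len 9)
t=3: "11110101000"  (len 11)
t=4: "1110101000101"  (len 13)
t=5: "110101000101000"  (len 15)
t=6: "10101000101000101"  (len 17)
t=7: "0101000101000101000"  (len 19)
t=8: "101000101000101000"  (len 18)
t=9: "01000101000101000000"  (len 20)
t=10: "1000101000101000000"  (len 19)
t=11: "000101000101000000000"  (len 21)
t=12: "00101000101000000000"  (len 20)
t=13: "0101000101000000000"  (len 19)
t=14: "101000101000000000"  (len 18)
t=15: "01000101000000000000"  (len 20)
t=16: "1000101000000000000"  (len 19)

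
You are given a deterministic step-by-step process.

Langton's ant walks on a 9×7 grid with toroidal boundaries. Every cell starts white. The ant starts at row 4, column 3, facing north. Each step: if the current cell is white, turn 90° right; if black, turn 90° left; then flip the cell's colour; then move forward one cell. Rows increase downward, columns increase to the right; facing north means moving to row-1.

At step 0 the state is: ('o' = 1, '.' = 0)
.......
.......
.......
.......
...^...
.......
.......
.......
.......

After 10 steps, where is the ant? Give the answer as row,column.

5,2

[0] .......
.......
.......
.......
...^...
.......
.......
.......
.......
[1] .......
.......
.......
.......
...o>..
.......
.......
.......
.......
[2] .......
.......
.......
.......
...oo..
....v..
.......
.......
.......
[3] .......
.......
.......
.......
...oo..
...<o..
.......
.......
.......
[4] .......
.......
.......
.......
...^o..
...oo..
.......
.......
.......
[5] .......
.......
.......
.......
..<.o..
...oo..
.......
.......
.......
[6] .......
.......
.......
..^....
..o.o..
...oo..
.......
.......
.......
[7] .......
.......
.......
..o>...
..o.o..
...oo..
.......
.......
.......
[8] .......
.......
.......
..oo...
..ovo..
...oo..
.......
.......
.......
[9] .......
.......
.......
..oo...
..<oo..
...oo..
.......
.......
.......
[10] .......
.......
.......
..oo...
...oo..
..voo..
.......
.......
.......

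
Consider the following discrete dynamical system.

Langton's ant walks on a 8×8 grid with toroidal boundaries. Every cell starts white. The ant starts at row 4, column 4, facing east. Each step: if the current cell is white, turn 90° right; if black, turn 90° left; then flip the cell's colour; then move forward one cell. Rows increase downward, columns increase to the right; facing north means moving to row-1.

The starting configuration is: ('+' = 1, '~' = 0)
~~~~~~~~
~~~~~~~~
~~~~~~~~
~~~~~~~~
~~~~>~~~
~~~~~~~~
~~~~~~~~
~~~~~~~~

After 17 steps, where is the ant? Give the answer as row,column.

k=0  ~~~~~~~~
~~~~~~~~
~~~~~~~~
~~~~~~~~
~~~~>~~~
~~~~~~~~
~~~~~~~~
~~~~~~~~
k=1  ~~~~~~~~
~~~~~~~~
~~~~~~~~
~~~~~~~~
~~~~+~~~
~~~~v~~~
~~~~~~~~
~~~~~~~~
k=2  ~~~~~~~~
~~~~~~~~
~~~~~~~~
~~~~~~~~
~~~~+~~~
~~~<+~~~
~~~~~~~~
~~~~~~~~
k=3  ~~~~~~~~
~~~~~~~~
~~~~~~~~
~~~~~~~~
~~~^+~~~
~~~++~~~
~~~~~~~~
~~~~~~~~
k=4  ~~~~~~~~
~~~~~~~~
~~~~~~~~
~~~~~~~~
~~~+>~~~
~~~++~~~
~~~~~~~~
~~~~~~~~
k=5  ~~~~~~~~
~~~~~~~~
~~~~~~~~
~~~~^~~~
~~~+~~~~
~~~++~~~
~~~~~~~~
~~~~~~~~
k=6  ~~~~~~~~
~~~~~~~~
~~~~~~~~
~~~~+>~~
~~~+~~~~
~~~++~~~
~~~~~~~~
~~~~~~~~
k=7  ~~~~~~~~
~~~~~~~~
~~~~~~~~
~~~~++~~
~~~+~v~~
~~~++~~~
~~~~~~~~
~~~~~~~~
k=8  ~~~~~~~~
~~~~~~~~
~~~~~~~~
~~~~++~~
~~~+<+~~
~~~++~~~
~~~~~~~~
~~~~~~~~
k=9  ~~~~~~~~
~~~~~~~~
~~~~~~~~
~~~~^+~~
~~~+++~~
~~~++~~~
~~~~~~~~
~~~~~~~~
k=10  ~~~~~~~~
~~~~~~~~
~~~~~~~~
~~~<~+~~
~~~+++~~
~~~++~~~
~~~~~~~~
~~~~~~~~
k=11  ~~~~~~~~
~~~~~~~~
~~~^~~~~
~~~+~+~~
~~~+++~~
~~~++~~~
~~~~~~~~
~~~~~~~~
k=12  ~~~~~~~~
~~~~~~~~
~~~+>~~~
~~~+~+~~
~~~+++~~
~~~++~~~
~~~~~~~~
~~~~~~~~
k=13  ~~~~~~~~
~~~~~~~~
~~~++~~~
~~~+v+~~
~~~+++~~
~~~++~~~
~~~~~~~~
~~~~~~~~
k=14  ~~~~~~~~
~~~~~~~~
~~~++~~~
~~~<++~~
~~~+++~~
~~~++~~~
~~~~~~~~
~~~~~~~~
k=15  ~~~~~~~~
~~~~~~~~
~~~++~~~
~~~~++~~
~~~v++~~
~~~++~~~
~~~~~~~~
~~~~~~~~
k=16  ~~~~~~~~
~~~~~~~~
~~~++~~~
~~~~++~~
~~~~>+~~
~~~++~~~
~~~~~~~~
~~~~~~~~
k=17  ~~~~~~~~
~~~~~~~~
~~~++~~~
~~~~^+~~
~~~~~+~~
~~~++~~~
~~~~~~~~
~~~~~~~~

3,4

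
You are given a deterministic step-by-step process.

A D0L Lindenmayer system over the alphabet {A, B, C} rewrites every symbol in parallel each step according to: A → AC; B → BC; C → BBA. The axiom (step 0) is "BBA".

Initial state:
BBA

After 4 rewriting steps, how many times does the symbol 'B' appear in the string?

[0] BBA
[1] BCBCAC
[2] BCBBABCBBAACBBA
[3] BCBBABCBCACBCBBABCBCACACBBABCBCAC
[4] BCBBABCBCACBCBBABCBBAACBBABCBBABCBCACBCBBABCBBAACBBAACBBABCBCACBCBBABCBBAACBBA

38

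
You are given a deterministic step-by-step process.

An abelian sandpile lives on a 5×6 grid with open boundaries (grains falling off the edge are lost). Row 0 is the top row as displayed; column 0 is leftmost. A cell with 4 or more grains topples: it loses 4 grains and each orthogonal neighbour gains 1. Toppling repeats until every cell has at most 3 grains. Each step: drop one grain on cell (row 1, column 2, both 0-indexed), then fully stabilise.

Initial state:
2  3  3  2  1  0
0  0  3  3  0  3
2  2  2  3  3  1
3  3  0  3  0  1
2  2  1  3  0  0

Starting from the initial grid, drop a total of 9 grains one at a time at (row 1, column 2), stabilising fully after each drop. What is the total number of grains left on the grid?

53

gen 0: 2  3  3  2  1  0
0  0  3  3  0  3
2  2  2  3  3  1
3  3  0  3  0  1
2  2  1  3  0  0
gen 1: 3  0  2  0  2  0
0  2  3  2  2  3
2  3  0  3  0  2
3  3  2  1  2  1
2  2  2  0  1  0
gen 2: 3  0  3  0  2  0
0  3  0  3  2  3
2  3  1  3  0  2
3  3  2  1  2  1
2  2  2  0  1  0
gen 3: 3  0  3  0  2  0
0  3  1  3  2  3
2  3  1  3  0  2
3  3  2  1  2  1
2  2  2  0  1  0
gen 4: 3  0  3  0  2  0
0  3  2  3  2  3
2  3  1  3  0  2
3  3  2  1  2  1
2  2  2  0  1  0
gen 5: 3  0  3  0  2  0
0  3  3  3  2  3
2  3  1  3  0  2
3  3  2  1  2  1
2  2  2  0  1  0
gen 6: 3  2  1  2  2  0
2  2  0  2  3  3
0  3  2  1  1  2
1  2  0  3  2  1
3  3  3  0  1  0
gen 7: 3  2  1  2  2  0
2  2  1  2  3  3
0  3  2  1  1  2
1  2  0  3  2  1
3  3  3  0  1  0
gen 8: 3  2  1  2  2  0
2  2  2  2  3  3
0  3  2  1  1  2
1  2  0  3  2  1
3  3  3  0  1  0
gen 9: 3  2  1  2  2  0
2  2  3  2  3  3
0  3  2  1  1  2
1  2  0  3  2  1
3  3  3  0  1  0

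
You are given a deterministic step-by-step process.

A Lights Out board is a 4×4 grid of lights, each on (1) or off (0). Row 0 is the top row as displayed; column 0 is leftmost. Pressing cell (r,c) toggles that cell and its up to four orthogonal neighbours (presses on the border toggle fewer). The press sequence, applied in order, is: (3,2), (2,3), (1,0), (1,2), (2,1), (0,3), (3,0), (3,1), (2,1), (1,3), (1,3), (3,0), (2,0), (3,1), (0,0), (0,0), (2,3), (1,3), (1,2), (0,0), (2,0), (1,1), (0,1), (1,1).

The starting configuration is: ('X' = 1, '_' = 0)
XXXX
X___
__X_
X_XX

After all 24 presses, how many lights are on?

[0] XXXX
X___
__X_
X_XX
[1] XXXX
X___
____
XX__
[2] XXXX
X__X
__XX
XX_X
[3] _XXX
_X_X
X_XX
XX_X
[4] _X_X
__X_
X__X
XX_X
[5] _X_X
_XX_
_XXX
X__X
[6] _XX_
_XXX
_XXX
X__X
[7] _XX_
_XXX
XXXX
_X_X
[8] _XX_
_XXX
X_XX
X_XX
[9] _XX_
__XX
_X_X
XXXX
[10] _XXX
____
_X__
XXXX
[11] _XX_
__XX
_X_X
XXXX
[12] _XX_
__XX
XX_X
__XX
[13] _XX_
X_XX
___X
X_XX
[14] _XX_
X_XX
_X_X
_X_X
[15] X_X_
__XX
_X_X
_X_X
[16] _XX_
X_XX
_X_X
_X_X
[17] _XX_
X_X_
_XX_
_X__
[18] _XXX
X__X
_XXX
_X__
[19] _X_X
XXX_
_X_X
_X__
[20] X__X
_XX_
_X_X
_X__
[21] X__X
XXX_
X__X
XX__
[22] XX_X
____
XX_X
XX__
[23] __XX
_X__
XX_X
XX__
[24] _XXX
X_X_
X__X
XX__

9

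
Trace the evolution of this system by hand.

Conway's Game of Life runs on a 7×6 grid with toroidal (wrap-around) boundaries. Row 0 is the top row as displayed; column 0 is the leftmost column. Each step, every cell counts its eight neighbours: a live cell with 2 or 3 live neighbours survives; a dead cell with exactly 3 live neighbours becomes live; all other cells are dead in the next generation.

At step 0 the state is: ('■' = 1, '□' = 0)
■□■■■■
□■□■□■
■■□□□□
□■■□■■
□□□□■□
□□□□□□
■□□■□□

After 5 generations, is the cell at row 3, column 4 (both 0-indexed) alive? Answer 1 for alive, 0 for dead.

k=0  ■□■■■■
□■□■□■
■■□□□□
□■■□■■
□□□□■□
□□□□□□
■□□■□□
k=1  □□□□□□
□□□■□□
□□□■□□
□■■■■■
□□□■■■
□□□□□□
■■■■□□
k=2  □■□■□□
□□□□□□
□□□□□□
■□□□□■
■□□□□■
■■□□□■
□■■□□□
k=3  □■□□□□
□□□□□□
□□□□□□
■□□□□■
□□□□■□
□□■□□■
□□□□□□
k=4  □□□□□□
□□□□□□
□□□□□□
□□□□□■
■□□□■□
□□□□□□
□□□□□□
k=5  □□□□□□
□□□□□□
□□□□□□
□□□□□■
□□□□□■
□□□□□□
□□□□□□

0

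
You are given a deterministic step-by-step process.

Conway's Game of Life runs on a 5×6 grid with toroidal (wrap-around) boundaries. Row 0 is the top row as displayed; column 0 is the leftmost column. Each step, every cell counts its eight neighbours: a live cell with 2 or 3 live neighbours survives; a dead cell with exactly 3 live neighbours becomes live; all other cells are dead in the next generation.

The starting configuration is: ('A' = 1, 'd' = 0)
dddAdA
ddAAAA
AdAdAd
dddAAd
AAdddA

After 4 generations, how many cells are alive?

23

[0] dddAdA
ddAAAA
AdAdAd
dddAAd
AAdddA
[1] dAdAdd
AAAddd
dAAddd
ddAAAd
AdAAdA
[2] dddAAA
AddAdd
Addddd
AdddAA
AddddA
[3] dddAdd
AddAdd
AAddAd
dAddAd
dddAdd
[4] ddAAAd
AAAAAA
AAAAAd
AAAAAA
ddAAAd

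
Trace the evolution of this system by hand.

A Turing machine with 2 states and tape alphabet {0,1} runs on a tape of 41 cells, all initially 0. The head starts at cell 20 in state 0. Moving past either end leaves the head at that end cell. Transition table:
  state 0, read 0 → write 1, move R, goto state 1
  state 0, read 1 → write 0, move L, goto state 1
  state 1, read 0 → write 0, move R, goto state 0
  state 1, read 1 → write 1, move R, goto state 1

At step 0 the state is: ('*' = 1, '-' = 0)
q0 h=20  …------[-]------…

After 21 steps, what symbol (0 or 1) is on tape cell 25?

step 0: q0 h=20  …------[-]------…
step 1: q1 h=21  …-----*[-]------…
step 2: q0 h=22  …----*-[-]------…
step 3: q1 h=23  …---*-*[-]------…
step 4: q0 h=24  …--*-*-[-]------…
step 5: q1 h=25  …-*-*-*[-]------…
step 6: q0 h=26  …*-*-*-[-]------…
step 7: q1 h=27  …-*-*-*[-]------…
step 8: q0 h=28  …*-*-*-[-]------…
step 9: q1 h=29  …-*-*-*[-]------…
step 10: q0 h=30  …*-*-*-[-]------…
step 11: q1 h=31  …-*-*-*[-]------…
step 12: q0 h=32  …*-*-*-[-]------…
step 13: q1 h=33  …-*-*-*[-]------…
step 14: q0 h=34  …*-*-*-[-]------|
step 15: q1 h=35  …-*-*-*[-]-----|
step 16: q0 h=36  …*-*-*-[-]----|
step 17: q1 h=37  …-*-*-*[-]---|
step 18: q0 h=38  …*-*-*-[-]--|
step 19: q1 h=39  …-*-*-*[-]-|
step 20: q0 h=40  …*-*-*-[-]|
step 21: q1 h=40  …*-*-*-[*]|

0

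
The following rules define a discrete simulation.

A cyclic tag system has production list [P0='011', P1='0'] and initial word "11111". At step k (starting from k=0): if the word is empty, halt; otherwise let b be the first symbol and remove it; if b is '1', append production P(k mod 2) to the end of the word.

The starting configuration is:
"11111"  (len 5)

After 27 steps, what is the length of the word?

t=0: "11111"  (len 5)
t=1: "1111011"  (len 7)
t=2: "1110110"  (len 7)
t=3: "110110011"  (len 9)
t=4: "101100110"  (len 9)
t=5: "01100110011"  (len 11)
t=6: "1100110011"  (len 10)
t=7: "100110011011"  (len 12)
t=8: "001100110110"  (len 12)
t=9: "01100110110"  (len 11)
t=10: "1100110110"  (len 10)
t=11: "100110110011"  (len 12)
t=12: "001101100110"  (len 12)
t=13: "01101100110"  (len 11)
t=14: "1101100110"  (len 10)
t=15: "101100110011"  (len 12)
t=16: "011001100110"  (len 12)
t=17: "11001100110"  (len 11)
t=18: "10011001100"  (len 11)
t=19: "0011001100011"  (len 13)
t=20: "011001100011"  (len 12)
t=21: "11001100011"  (len 11)
t=22: "10011000110"  (len 11)
t=23: "0011000110011"  (len 13)
t=24: "011000110011"  (len 12)
t=25: "11000110011"  (len 11)
t=26: "10001100110"  (len 11)
t=27: "0001100110011"  (len 13)

13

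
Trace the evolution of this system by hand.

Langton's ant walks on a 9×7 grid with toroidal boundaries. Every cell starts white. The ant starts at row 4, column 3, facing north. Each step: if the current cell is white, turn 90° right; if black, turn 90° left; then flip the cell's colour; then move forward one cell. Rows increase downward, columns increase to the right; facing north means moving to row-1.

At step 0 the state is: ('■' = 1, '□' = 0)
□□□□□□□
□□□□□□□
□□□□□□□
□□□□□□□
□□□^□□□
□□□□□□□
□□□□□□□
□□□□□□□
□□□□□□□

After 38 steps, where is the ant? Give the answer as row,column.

7,2

t=0: □□□□□□□
□□□□□□□
□□□□□□□
□□□□□□□
□□□^□□□
□□□□□□□
□□□□□□□
□□□□□□□
□□□□□□□
t=1: □□□□□□□
□□□□□□□
□□□□□□□
□□□□□□□
□□□■>□□
□□□□□□□
□□□□□□□
□□□□□□□
□□□□□□□
t=2: □□□□□□□
□□□□□□□
□□□□□□□
□□□□□□□
□□□■■□□
□□□□v□□
□□□□□□□
□□□□□□□
□□□□□□□
t=3: □□□□□□□
□□□□□□□
□□□□□□□
□□□□□□□
□□□■■□□
□□□<■□□
□□□□□□□
□□□□□□□
□□□□□□□
t=4: □□□□□□□
□□□□□□□
□□□□□□□
□□□□□□□
□□□^■□□
□□□■■□□
□□□□□□□
□□□□□□□
□□□□□□□
t=5: □□□□□□□
□□□□□□□
□□□□□□□
□□□□□□□
□□<□■□□
□□□■■□□
□□□□□□□
□□□□□□□
□□□□□□□
t=6: □□□□□□□
□□□□□□□
□□□□□□□
□□^□□□□
□□■□■□□
□□□■■□□
□□□□□□□
□□□□□□□
□□□□□□□
t=7: □□□□□□□
□□□□□□□
□□□□□□□
□□■>□□□
□□■□■□□
□□□■■□□
□□□□□□□
□□□□□□□
□□□□□□□
t=8: □□□□□□□
□□□□□□□
□□□□□□□
□□■■□□□
□□■v■□□
□□□■■□□
□□□□□□□
□□□□□□□
□□□□□□□
t=9: □□□□□□□
□□□□□□□
□□□□□□□
□□■■□□□
□□<■■□□
□□□■■□□
□□□□□□□
□□□□□□□
□□□□□□□
t=10: □□□□□□□
□□□□□□□
□□□□□□□
□□■■□□□
□□□■■□□
□□v■■□□
□□□□□□□
□□□□□□□
□□□□□□□
t=11: □□□□□□□
□□□□□□□
□□□□□□□
□□■■□□□
□□□■■□□
□<■■■□□
□□□□□□□
□□□□□□□
□□□□□□□
t=12: □□□□□□□
□□□□□□□
□□□□□□□
□□■■□□□
□^□■■□□
□■■■■□□
□□□□□□□
□□□□□□□
□□□□□□□
t=13: □□□□□□□
□□□□□□□
□□□□□□□
□□■■□□□
□■>■■□□
□■■■■□□
□□□□□□□
□□□□□□□
□□□□□□□
t=14: □□□□□□□
□□□□□□□
□□□□□□□
□□■■□□□
□■■■■□□
□■v■■□□
□□□□□□□
□□□□□□□
□□□□□□□
t=15: □□□□□□□
□□□□□□□
□□□□□□□
□□■■□□□
□■■■■□□
□■□>■□□
□□□□□□□
□□□□□□□
□□□□□□□
t=16: □□□□□□□
□□□□□□□
□□□□□□□
□□■■□□□
□■■^■□□
□■□□■□□
□□□□□□□
□□□□□□□
□□□□□□□
t=17: □□□□□□□
□□□□□□□
□□□□□□□
□□■■□□□
□■<□■□□
□■□□■□□
□□□□□□□
□□□□□□□
□□□□□□□
t=18: □□□□□□□
□□□□□□□
□□□□□□□
□□■■□□□
□■□□■□□
□■v□■□□
□□□□□□□
□□□□□□□
□□□□□□□
t=19: □□□□□□□
□□□□□□□
□□□□□□□
□□■■□□□
□■□□■□□
□<■□■□□
□□□□□□□
□□□□□□□
□□□□□□□
t=20: □□□□□□□
□□□□□□□
□□□□□□□
□□■■□□□
□■□□■□□
□□■□■□□
□v□□□□□
□□□□□□□
□□□□□□□
t=21: □□□□□□□
□□□□□□□
□□□□□□□
□□■■□□□
□■□□■□□
□□■□■□□
<■□□□□□
□□□□□□□
□□□□□□□
t=22: □□□□□□□
□□□□□□□
□□□□□□□
□□■■□□□
□■□□■□□
^□■□■□□
■■□□□□□
□□□□□□□
□□□□□□□
t=23: □□□□□□□
□□□□□□□
□□□□□□□
□□■■□□□
□■□□■□□
■>■□■□□
■■□□□□□
□□□□□□□
□□□□□□□
t=24: □□□□□□□
□□□□□□□
□□□□□□□
□□■■□□□
□■□□■□□
■■■□■□□
■v□□□□□
□□□□□□□
□□□□□□□
t=25: □□□□□□□
□□□□□□□
□□□□□□□
□□■■□□□
□■□□■□□
■■■□■□□
■□>□□□□
□□□□□□□
□□□□□□□
t=26: □□□□□□□
□□□□□□□
□□□□□□□
□□■■□□□
□■□□■□□
■■■□■□□
■□■□□□□
□□v□□□□
□□□□□□□
t=27: □□□□□□□
□□□□□□□
□□□□□□□
□□■■□□□
□■□□■□□
■■■□■□□
■□■□□□□
□<■□□□□
□□□□□□□
t=28: □□□□□□□
□□□□□□□
□□□□□□□
□□■■□□□
□■□□■□□
■■■□■□□
■^■□□□□
□■■□□□□
□□□□□□□
t=29: □□□□□□□
□□□□□□□
□□□□□□□
□□■■□□□
□■□□■□□
■■■□■□□
■■>□□□□
□■■□□□□
□□□□□□□
t=30: □□□□□□□
□□□□□□□
□□□□□□□
□□■■□□□
□■□□■□□
■■^□■□□
■■□□□□□
□■■□□□□
□□□□□□□
t=31: □□□□□□□
□□□□□□□
□□□□□□□
□□■■□□□
□■□□■□□
■<□□■□□
■■□□□□□
□■■□□□□
□□□□□□□
t=32: □□□□□□□
□□□□□□□
□□□□□□□
□□■■□□□
□■□□■□□
■□□□■□□
■v□□□□□
□■■□□□□
□□□□□□□
t=33: □□□□□□□
□□□□□□□
□□□□□□□
□□■■□□□
□■□□■□□
■□□□■□□
■□>□□□□
□■■□□□□
□□□□□□□
t=34: □□□□□□□
□□□□□□□
□□□□□□□
□□■■□□□
□■□□■□□
■□□□■□□
■□■□□□□
□■v□□□□
□□□□□□□
t=35: □□□□□□□
□□□□□□□
□□□□□□□
□□■■□□□
□■□□■□□
■□□□■□□
■□■□□□□
□■□>□□□
□□□□□□□
t=36: □□□□□□□
□□□□□□□
□□□□□□□
□□■■□□□
□■□□■□□
■□□□■□□
■□■□□□□
□■□■□□□
□□□v□□□
t=37: □□□□□□□
□□□□□□□
□□□□□□□
□□■■□□□
□■□□■□□
■□□□■□□
■□■□□□□
□■□■□□□
□□<■□□□
t=38: □□□□□□□
□□□□□□□
□□□□□□□
□□■■□□□
□■□□■□□
■□□□■□□
■□■□□□□
□■^■□□□
□□■■□□□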